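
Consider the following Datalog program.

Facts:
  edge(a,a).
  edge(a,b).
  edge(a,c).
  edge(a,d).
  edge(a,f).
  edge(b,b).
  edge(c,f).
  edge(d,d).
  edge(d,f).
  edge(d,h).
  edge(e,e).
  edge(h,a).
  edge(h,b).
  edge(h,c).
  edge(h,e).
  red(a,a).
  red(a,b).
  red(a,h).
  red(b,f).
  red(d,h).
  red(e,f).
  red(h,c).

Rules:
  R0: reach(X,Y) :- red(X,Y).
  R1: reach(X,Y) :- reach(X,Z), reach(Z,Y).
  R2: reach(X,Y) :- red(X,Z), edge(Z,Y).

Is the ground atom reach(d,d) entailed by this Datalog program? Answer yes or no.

yes

round 1: derive reach(a,a) via R0 from red(a,a)
round 1: derive reach(a,b) via R0 from red(a,b)
round 1: derive reach(a,h) via R0 from red(a,h)
round 1: derive reach(b,f) via R0 from red(b,f)
round 1: derive reach(d,h) via R0 from red(d,h)
round 1: derive reach(e,f) via R0 from red(e,f)
round 1: derive reach(h,c) via R0 from red(h,c)
round 1: derive reach(a,c) via R2 from red(a,a), edge(a,c)
round 1: derive reach(a,d) via R2 from red(a,a), edge(a,d)
round 1: derive reach(a,e) via R2 from red(a,h), edge(h,e)
round 1: derive reach(a,f) via R2 from red(a,a), edge(a,f)
round 1: derive reach(d,a) via R2 from red(d,h), edge(h,a)
round 1: derive reach(d,b) via R2 from red(d,h), edge(h,b)
round 1: derive reach(d,c) via R2 from red(d,h), edge(h,c)
round 1: derive reach(d,e) via R2 from red(d,h), edge(h,e)
round 1: derive reach(h,f) via R2 from red(h,c), edge(c,f)
round 2: derive reach(d,d) via R1 from reach(d,a), reach(a,d)
round 2: derive reach(d,f) via R1 from reach(d,a), reach(a,f)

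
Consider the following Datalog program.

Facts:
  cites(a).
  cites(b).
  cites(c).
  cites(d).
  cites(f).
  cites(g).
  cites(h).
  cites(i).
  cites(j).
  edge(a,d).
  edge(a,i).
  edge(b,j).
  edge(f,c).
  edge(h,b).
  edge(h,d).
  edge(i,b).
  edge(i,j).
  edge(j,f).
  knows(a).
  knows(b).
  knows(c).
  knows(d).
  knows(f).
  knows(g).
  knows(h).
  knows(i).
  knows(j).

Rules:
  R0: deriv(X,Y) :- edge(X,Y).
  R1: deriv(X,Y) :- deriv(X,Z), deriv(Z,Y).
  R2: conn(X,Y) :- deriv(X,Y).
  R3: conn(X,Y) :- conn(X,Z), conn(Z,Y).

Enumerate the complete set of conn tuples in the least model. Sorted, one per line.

conn(a,b)
conn(a,c)
conn(a,d)
conn(a,f)
conn(a,i)
conn(a,j)
conn(b,c)
conn(b,f)
conn(b,j)
conn(f,c)
conn(h,b)
conn(h,c)
conn(h,d)
conn(h,f)
conn(h,j)
conn(i,b)
conn(i,c)
conn(i,f)
conn(i,j)
conn(j,c)
conn(j,f)

round 1: derive deriv(a,d) via R0 from edge(a,d)
round 1: derive deriv(a,i) via R0 from edge(a,i)
round 1: derive deriv(b,j) via R0 from edge(b,j)
round 1: derive deriv(f,c) via R0 from edge(f,c)
round 1: derive deriv(h,b) via R0 from edge(h,b)
round 1: derive deriv(h,d) via R0 from edge(h,d)
round 1: derive deriv(i,b) via R0 from edge(i,b)
round 1: derive deriv(i,j) via R0 from edge(i,j)
round 1: derive deriv(j,f) via R0 from edge(j,f)
round 2: derive deriv(a,b) via R1 from deriv(a,i), deriv(i,b)
round 2: derive deriv(a,j) via R1 from deriv(a,i), deriv(i,j)
round 2: derive deriv(b,f) via R1 from deriv(b,j), deriv(j,f)
round 2: derive deriv(h,j) via R1 from deriv(h,b), deriv(b,j)
round 2: derive deriv(i,f) via R1 from deriv(i,j), deriv(j,f)
round 2: derive deriv(j,c) via R1 from deriv(j,f), deriv(f,c)
round 2: derive conn(a,d) via R2 from deriv(a,d)
round 2: derive conn(a,i) via R2 from deriv(a,i)
round 2: derive conn(b,j) via R2 from deriv(b,j)
round 2: derive conn(f,c) via R2 from deriv(f,c)
round 2: derive conn(h,b) via R2 from deriv(h,b)
round 2: derive conn(h,d) via R2 from deriv(h,d)
round 2: derive conn(i,b) via R2 from deriv(i,b)
round 2: derive conn(i,j) via R2 from deriv(i,j)
round 2: derive conn(j,f) via R2 from deriv(j,f)
round 3: derive deriv(a,c) via R1 from deriv(a,j), deriv(j,c)
round 3: derive deriv(a,f) via R1 from deriv(a,b), deriv(b,f)
round 3: derive deriv(b,c) via R1 from deriv(b,f), deriv(f,c)
round 3: derive deriv(h,c) via R1 from deriv(h,j), deriv(j,c)
round 3: derive deriv(h,f) via R1 from deriv(h,b), deriv(b,f)
round 3: derive deriv(i,c) via R1 from deriv(i,f), deriv(f,c)
round 3: derive conn(a,b) via R2 from deriv(a,b)
round 3: derive conn(a,j) via R2 from deriv(a,j)
round 3: derive conn(b,f) via R2 from deriv(b,f)
round 3: derive conn(h,j) via R2 from deriv(h,j)
round 3: derive conn(i,f) via R2 from deriv(i,f)
round 3: derive conn(j,c) via R2 from deriv(j,c)
round 4: derive conn(a,c) via R2 from deriv(a,c)
round 4: derive conn(a,f) via R2 from deriv(a,f)
round 4: derive conn(b,c) via R2 from deriv(b,c)
round 4: derive conn(h,c) via R2 from deriv(h,c)
round 4: derive conn(h,f) via R2 from deriv(h,f)
round 4: derive conn(i,c) via R2 from deriv(i,c)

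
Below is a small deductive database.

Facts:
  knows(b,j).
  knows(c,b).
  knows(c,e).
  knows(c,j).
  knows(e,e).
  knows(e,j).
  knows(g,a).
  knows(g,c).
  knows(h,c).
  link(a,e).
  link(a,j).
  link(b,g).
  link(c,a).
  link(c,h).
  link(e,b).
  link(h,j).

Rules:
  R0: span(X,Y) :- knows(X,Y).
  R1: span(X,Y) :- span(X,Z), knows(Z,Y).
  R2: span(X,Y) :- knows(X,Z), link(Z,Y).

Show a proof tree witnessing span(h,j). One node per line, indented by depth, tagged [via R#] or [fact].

span(h,j)  [via R1]
  span(h,c)  [via R0]
    knows(h,c)  [fact]
  knows(c,j)  [fact]

round 1: derive span(b,j) via R0 from knows(b,j)
round 1: derive span(c,b) via R0 from knows(c,b)
round 1: derive span(c,e) via R0 from knows(c,e)
round 1: derive span(c,j) via R0 from knows(c,j)
round 1: derive span(e,e) via R0 from knows(e,e)
round 1: derive span(e,j) via R0 from knows(e,j)
round 1: derive span(g,a) via R0 from knows(g,a)
round 1: derive span(g,c) via R0 from knows(g,c)
round 1: derive span(h,c) via R0 from knows(h,c)
round 1: derive span(c,g) via R2 from knows(c,b), link(b,g)
round 1: derive span(e,b) via R2 from knows(e,e), link(e,b)
round 1: derive span(g,e) via R2 from knows(g,a), link(a,e)
round 1: derive span(g,h) via R2 from knows(g,c), link(c,h)
round 1: derive span(g,j) via R2 from knows(g,a), link(a,j)
round 1: derive span(h,a) via R2 from knows(h,c), link(c,a)
round 1: derive span(h,h) via R2 from knows(h,c), link(c,h)
round 2: derive span(c,a) via R1 from span(c,g), knows(g,a)
round 2: derive span(c,c) via R1 from span(c,g), knows(g,c)
round 2: derive span(g,b) via R1 from span(g,c), knows(c,b)
round 2: derive span(h,b) via R1 from span(h,c), knows(c,b)
round 2: derive span(h,e) via R1 from span(h,c), knows(c,e)
round 2: derive span(h,j) via R1 from span(h,c), knows(c,j)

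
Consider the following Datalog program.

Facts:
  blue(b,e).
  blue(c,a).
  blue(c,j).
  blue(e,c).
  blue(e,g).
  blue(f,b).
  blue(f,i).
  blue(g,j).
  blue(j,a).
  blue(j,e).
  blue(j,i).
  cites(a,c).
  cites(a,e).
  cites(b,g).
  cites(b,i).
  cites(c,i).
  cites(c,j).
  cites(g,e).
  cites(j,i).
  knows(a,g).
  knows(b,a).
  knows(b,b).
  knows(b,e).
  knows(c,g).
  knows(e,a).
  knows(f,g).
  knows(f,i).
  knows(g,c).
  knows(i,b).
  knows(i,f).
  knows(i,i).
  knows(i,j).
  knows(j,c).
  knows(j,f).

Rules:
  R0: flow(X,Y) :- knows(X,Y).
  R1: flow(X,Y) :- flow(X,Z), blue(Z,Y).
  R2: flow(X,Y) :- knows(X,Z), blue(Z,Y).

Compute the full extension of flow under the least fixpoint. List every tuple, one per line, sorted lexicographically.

flow(a,a)
flow(a,c)
flow(a,e)
flow(a,g)
flow(a,i)
flow(a,j)
flow(b,a)
flow(b,b)
flow(b,c)
flow(b,e)
flow(b,g)
flow(b,i)
flow(b,j)
flow(c,a)
flow(c,c)
flow(c,e)
flow(c,g)
flow(c,i)
flow(c,j)
flow(e,a)
flow(f,a)
flow(f,c)
flow(f,e)
flow(f,g)
flow(f,i)
flow(f,j)
flow(g,a)
flow(g,c)
flow(g,e)
flow(g,g)
flow(g,i)
flow(g,j)
flow(i,a)
flow(i,b)
flow(i,c)
flow(i,e)
flow(i,f)
flow(i,g)
flow(i,i)
flow(i,j)
flow(j,a)
flow(j,b)
flow(j,c)
flow(j,e)
flow(j,f)
flow(j,g)
flow(j,i)
flow(j,j)

round 1: derive flow(a,g) via R0 from knows(a,g)
round 1: derive flow(b,a) via R0 from knows(b,a)
round 1: derive flow(b,b) via R0 from knows(b,b)
round 1: derive flow(b,e) via R0 from knows(b,e)
round 1: derive flow(c,g) via R0 from knows(c,g)
round 1: derive flow(e,a) via R0 from knows(e,a)
round 1: derive flow(f,g) via R0 from knows(f,g)
round 1: derive flow(f,i) via R0 from knows(f,i)
round 1: derive flow(g,c) via R0 from knows(g,c)
round 1: derive flow(i,b) via R0 from knows(i,b)
round 1: derive flow(i,f) via R0 from knows(i,f)
round 1: derive flow(i,i) via R0 from knows(i,i)
round 1: derive flow(i,j) via R0 from knows(i,j)
round 1: derive flow(j,c) via R0 from knows(j,c)
round 1: derive flow(j,f) via R0 from knows(j,f)
round 1: derive flow(a,j) via R2 from knows(a,g), blue(g,j)
round 1: derive flow(b,c) via R2 from knows(b,e), blue(e,c)
round 1: derive flow(b,g) via R2 from knows(b,e), blue(e,g)
round 1: derive flow(c,j) via R2 from knows(c,g), blue(g,j)
round 1: derive flow(f,j) via R2 from knows(f,g), blue(g,j)
round 1: derive flow(g,a) via R2 from knows(g,c), blue(c,a)
round 1: derive flow(g,j) via R2 from knows(g,c), blue(c,j)
round 1: derive flow(i,a) via R2 from knows(i,j), blue(j,a)
round 1: derive flow(i,e) via R2 from knows(i,b), blue(b,e)
round 1: derive flow(j,a) via R2 from knows(j,c), blue(c,a)
round 1: derive flow(j,b) via R2 from knows(j,f), blue(f,b)
round 1: derive flow(j,i) via R2 from knows(j,f), blue(f,i)
round 1: derive flow(j,j) via R2 from knows(j,c), blue(c,j)
round 2: derive flow(a,a) via R1 from flow(a,j), blue(j,a)
round 2: derive flow(a,e) via R1 from flow(a,j), blue(j,e)
round 2: derive flow(a,i) via R1 from flow(a,j), blue(j,i)
round 2: derive flow(b,j) via R1 from flow(b,c), blue(c,j)
round 2: derive flow(c,a) via R1 from flow(c,j), blue(j,a)
round 2: derive flow(c,e) via R1 from flow(c,j), blue(j,e)
round 2: derive flow(c,i) via R1 from flow(c,j), blue(j,i)
round 2: derive flow(f,a) via R1 from flow(f,j), blue(j,a)
round 2: derive flow(f,e) via R1 from flow(f,j), blue(j,e)
round 2: derive flow(g,e) via R1 from flow(g,j), blue(j,e)
round 2: derive flow(g,i) via R1 from flow(g,j), blue(j,i)
round 2: derive flow(i,c) via R1 from flow(i,e), blue(e,c)
round 2: derive flow(i,g) via R1 from flow(i,e), blue(e,g)
round 2: derive flow(j,e) via R1 from flow(j,b), blue(b,e)
round 3: derive flow(a,c) via R1 from flow(a,e), blue(e,c)
round 3: derive flow(b,i) via R1 from flow(b,j), blue(j,i)
round 3: derive flow(c,c) via R1 from flow(c,e), blue(e,c)
round 3: derive flow(f,c) via R1 from flow(f,e), blue(e,c)
round 3: derive flow(g,g) via R1 from flow(g,e), blue(e,g)
round 3: derive flow(j,g) via R1 from flow(j,e), blue(e,g)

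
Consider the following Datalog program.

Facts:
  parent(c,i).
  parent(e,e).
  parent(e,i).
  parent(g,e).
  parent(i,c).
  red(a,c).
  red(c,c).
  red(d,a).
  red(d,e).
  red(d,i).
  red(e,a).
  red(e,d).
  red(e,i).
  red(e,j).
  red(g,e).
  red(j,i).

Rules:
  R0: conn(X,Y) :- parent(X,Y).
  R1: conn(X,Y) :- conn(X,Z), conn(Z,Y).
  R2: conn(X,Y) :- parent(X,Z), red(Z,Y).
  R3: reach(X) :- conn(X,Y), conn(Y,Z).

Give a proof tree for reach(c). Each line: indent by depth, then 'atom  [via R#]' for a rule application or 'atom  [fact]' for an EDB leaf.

reach(c)  [via R3]
  conn(c,i)  [via R0]
    parent(c,i)  [fact]
  conn(i,c)  [via R0]
    parent(i,c)  [fact]

round 1: derive conn(c,i) via R0 from parent(c,i)
round 1: derive conn(e,e) via R0 from parent(e,e)
round 1: derive conn(e,i) via R0 from parent(e,i)
round 1: derive conn(g,e) via R0 from parent(g,e)
round 1: derive conn(i,c) via R0 from parent(i,c)
round 1: derive conn(e,a) via R2 from parent(e,e), red(e,a)
round 1: derive conn(e,d) via R2 from parent(e,e), red(e,d)
round 1: derive conn(e,j) via R2 from parent(e,e), red(e,j)
round 1: derive conn(g,a) via R2 from parent(g,e), red(e,a)
round 1: derive conn(g,d) via R2 from parent(g,e), red(e,d)
round 1: derive conn(g,i) via R2 from parent(g,e), red(e,i)
round 1: derive conn(g,j) via R2 from parent(g,e), red(e,j)
round 2: derive conn(c,c) via R1 from conn(c,i), conn(i,c)
round 2: derive conn(e,c) via R1 from conn(e,i), conn(i,c)
round 2: derive conn(g,c) via R1 from conn(g,i), conn(i,c)
round 2: derive conn(i,i) via R1 from conn(i,c), conn(c,i)
round 2: derive reach(c) via R3 from conn(c,i), conn(i,c)
round 2: derive reach(e) via R3 from conn(e,e), conn(e,a)
round 2: derive reach(g) via R3 from conn(g,e), conn(e,a)
round 2: derive reach(i) via R3 from conn(i,c), conn(c,i)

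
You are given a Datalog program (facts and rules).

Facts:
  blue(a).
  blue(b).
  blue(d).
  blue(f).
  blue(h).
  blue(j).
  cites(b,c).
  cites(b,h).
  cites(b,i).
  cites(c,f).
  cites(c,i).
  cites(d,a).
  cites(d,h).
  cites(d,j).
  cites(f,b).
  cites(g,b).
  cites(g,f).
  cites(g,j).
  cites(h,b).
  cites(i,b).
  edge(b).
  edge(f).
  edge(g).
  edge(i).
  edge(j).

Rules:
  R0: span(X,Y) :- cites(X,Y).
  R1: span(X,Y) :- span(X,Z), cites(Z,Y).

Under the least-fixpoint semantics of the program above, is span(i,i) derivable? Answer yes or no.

yes

round 1: derive span(b,c) via R0 from cites(b,c)
round 1: derive span(b,h) via R0 from cites(b,h)
round 1: derive span(b,i) via R0 from cites(b,i)
round 1: derive span(c,f) via R0 from cites(c,f)
round 1: derive span(c,i) via R0 from cites(c,i)
round 1: derive span(d,a) via R0 from cites(d,a)
round 1: derive span(d,h) via R0 from cites(d,h)
round 1: derive span(d,j) via R0 from cites(d,j)
round 1: derive span(f,b) via R0 from cites(f,b)
round 1: derive span(g,b) via R0 from cites(g,b)
round 1: derive span(g,f) via R0 from cites(g,f)
round 1: derive span(g,j) via R0 from cites(g,j)
round 1: derive span(h,b) via R0 from cites(h,b)
round 1: derive span(i,b) via R0 from cites(i,b)
round 2: derive span(b,b) via R1 from span(b,h), cites(h,b)
round 2: derive span(b,f) via R1 from span(b,c), cites(c,f)
round 2: derive span(c,b) via R1 from span(c,f), cites(f,b)
round 2: derive span(d,b) via R1 from span(d,h), cites(h,b)
round 2: derive span(f,c) via R1 from span(f,b), cites(b,c)
round 2: derive span(f,h) via R1 from span(f,b), cites(b,h)
round 2: derive span(f,i) via R1 from span(f,b), cites(b,i)
round 2: derive span(g,c) via R1 from span(g,b), cites(b,c)
round 2: derive span(g,h) via R1 from span(g,b), cites(b,h)
round 2: derive span(g,i) via R1 from span(g,b), cites(b,i)
round 2: derive span(h,c) via R1 from span(h,b), cites(b,c)
round 2: derive span(h,h) via R1 from span(h,b), cites(b,h)
round 2: derive span(h,i) via R1 from span(h,b), cites(b,i)
round 2: derive span(i,c) via R1 from span(i,b), cites(b,c)
round 2: derive span(i,h) via R1 from span(i,b), cites(b,h)
round 2: derive span(i,i) via R1 from span(i,b), cites(b,i)
round 3: derive span(c,c) via R1 from span(c,b), cites(b,c)
round 3: derive span(c,h) via R1 from span(c,b), cites(b,h)
round 3: derive span(d,c) via R1 from span(d,b), cites(b,c)
round 3: derive span(d,i) via R1 from span(d,b), cites(b,i)
round 3: derive span(f,f) via R1 from span(f,c), cites(c,f)
round 3: derive span(h,f) via R1 from span(h,c), cites(c,f)
round 3: derive span(i,f) via R1 from span(i,c), cites(c,f)
round 4: derive span(d,f) via R1 from span(d,c), cites(c,f)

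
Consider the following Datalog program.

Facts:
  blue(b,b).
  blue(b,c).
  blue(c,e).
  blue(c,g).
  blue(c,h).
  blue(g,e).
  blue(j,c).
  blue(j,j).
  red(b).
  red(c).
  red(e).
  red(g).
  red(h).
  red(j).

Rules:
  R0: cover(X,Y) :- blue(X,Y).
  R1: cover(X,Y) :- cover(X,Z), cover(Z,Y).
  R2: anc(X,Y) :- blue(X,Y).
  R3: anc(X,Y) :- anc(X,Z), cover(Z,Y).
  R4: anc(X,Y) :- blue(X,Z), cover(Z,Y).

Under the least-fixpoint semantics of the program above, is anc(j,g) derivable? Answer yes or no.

yes

round 1: derive cover(b,b) via R0 from blue(b,b)
round 1: derive cover(b,c) via R0 from blue(b,c)
round 1: derive cover(c,e) via R0 from blue(c,e)
round 1: derive cover(c,g) via R0 from blue(c,g)
round 1: derive cover(c,h) via R0 from blue(c,h)
round 1: derive cover(g,e) via R0 from blue(g,e)
round 1: derive cover(j,c) via R0 from blue(j,c)
round 1: derive cover(j,j) via R0 from blue(j,j)
round 1: derive anc(b,b) via R2 from blue(b,b)
round 1: derive anc(b,c) via R2 from blue(b,c)
round 1: derive anc(c,e) via R2 from blue(c,e)
round 1: derive anc(c,g) via R2 from blue(c,g)
round 1: derive anc(c,h) via R2 from blue(c,h)
round 1: derive anc(g,e) via R2 from blue(g,e)
round 1: derive anc(j,c) via R2 from blue(j,c)
round 1: derive anc(j,j) via R2 from blue(j,j)
round 2: derive cover(b,e) via R1 from cover(b,c), cover(c,e)
round 2: derive cover(b,g) via R1 from cover(b,c), cover(c,g)
round 2: derive cover(b,h) via R1 from cover(b,c), cover(c,h)
round 2: derive cover(j,e) via R1 from cover(j,c), cover(c,e)
round 2: derive cover(j,g) via R1 from cover(j,c), cover(c,g)
round 2: derive cover(j,h) via R1 from cover(j,c), cover(c,h)
round 2: derive anc(b,e) via R3 from anc(b,c), cover(c,e)
round 2: derive anc(b,g) via R3 from anc(b,c), cover(c,g)
round 2: derive anc(b,h) via R3 from anc(b,c), cover(c,h)
round 2: derive anc(j,e) via R3 from anc(j,c), cover(c,e)
round 2: derive anc(j,g) via R3 from anc(j,c), cover(c,g)
round 2: derive anc(j,h) via R3 from anc(j,c), cover(c,h)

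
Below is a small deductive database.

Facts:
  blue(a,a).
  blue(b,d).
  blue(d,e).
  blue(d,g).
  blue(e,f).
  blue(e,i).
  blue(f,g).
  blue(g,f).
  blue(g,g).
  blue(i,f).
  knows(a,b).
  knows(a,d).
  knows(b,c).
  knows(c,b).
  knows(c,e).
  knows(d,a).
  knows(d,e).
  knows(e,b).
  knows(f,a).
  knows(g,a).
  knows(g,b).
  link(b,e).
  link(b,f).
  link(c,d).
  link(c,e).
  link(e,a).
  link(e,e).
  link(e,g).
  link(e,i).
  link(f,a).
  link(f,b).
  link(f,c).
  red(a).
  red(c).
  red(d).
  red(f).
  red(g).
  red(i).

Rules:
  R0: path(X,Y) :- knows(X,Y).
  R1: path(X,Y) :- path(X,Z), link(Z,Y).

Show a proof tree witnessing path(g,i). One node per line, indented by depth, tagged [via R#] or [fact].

round 1: derive path(a,b) via R0 from knows(a,b)
round 1: derive path(a,d) via R0 from knows(a,d)
round 1: derive path(b,c) via R0 from knows(b,c)
round 1: derive path(c,b) via R0 from knows(c,b)
round 1: derive path(c,e) via R0 from knows(c,e)
round 1: derive path(d,a) via R0 from knows(d,a)
round 1: derive path(d,e) via R0 from knows(d,e)
round 1: derive path(e,b) via R0 from knows(e,b)
round 1: derive path(f,a) via R0 from knows(f,a)
round 1: derive path(g,a) via R0 from knows(g,a)
round 1: derive path(g,b) via R0 from knows(g,b)
round 2: derive path(a,e) via R1 from path(a,b), link(b,e)
round 2: derive path(a,f) via R1 from path(a,b), link(b,f)
round 2: derive path(b,d) via R1 from path(b,c), link(c,d)
round 2: derive path(b,e) via R1 from path(b,c), link(c,e)
round 2: derive path(c,a) via R1 from path(c,e), link(e,a)
round 2: derive path(c,f) via R1 from path(c,b), link(b,f)
round 2: derive path(c,g) via R1 from path(c,e), link(e,g)
round 2: derive path(c,i) via R1 from path(c,e), link(e,i)
round 2: derive path(d,g) via R1 from path(d,e), link(e,g)
round 2: derive path(d,i) via R1 from path(d,e), link(e,i)
round 2: derive path(e,e) via R1 from path(e,b), link(b,e)
round 2: derive path(e,f) via R1 from path(e,b), link(b,f)
round 2: derive path(g,e) via R1 from path(g,b), link(b,e)
round 2: derive path(g,f) via R1 from path(g,b), link(b,f)
round 3: derive path(a,a) via R1 from path(a,e), link(e,a)
round 3: derive path(a,c) via R1 from path(a,f), link(f,c)
round 3: derive path(a,g) via R1 from path(a,e), link(e,g)
round 3: derive path(a,i) via R1 from path(a,e), link(e,i)
round 3: derive path(b,a) via R1 from path(b,e), link(e,a)
round 3: derive path(b,g) via R1 from path(b,e), link(e,g)
round 3: derive path(b,i) via R1 from path(b,e), link(e,i)
round 3: derive path(c,c) via R1 from path(c,f), link(f,c)
round 3: derive path(e,a) via R1 from path(e,e), link(e,a)
round 3: derive path(e,c) via R1 from path(e,f), link(f,c)
round 3: derive path(e,g) via R1 from path(e,e), link(e,g)
round 3: derive path(e,i) via R1 from path(e,e), link(e,i)
round 3: derive path(g,c) via R1 from path(g,f), link(f,c)
round 3: derive path(g,g) via R1 from path(g,e), link(e,g)
round 3: derive path(g,i) via R1 from path(g,e), link(e,i)
round 4: derive path(c,d) via R1 from path(c,c), link(c,d)
round 4: derive path(e,d) via R1 from path(e,c), link(c,d)
round 4: derive path(g,d) via R1 from path(g,c), link(c,d)

path(g,i)  [via R1]
  path(g,e)  [via R1]
    path(g,b)  [via R0]
      knows(g,b)  [fact]
    link(b,e)  [fact]
  link(e,i)  [fact]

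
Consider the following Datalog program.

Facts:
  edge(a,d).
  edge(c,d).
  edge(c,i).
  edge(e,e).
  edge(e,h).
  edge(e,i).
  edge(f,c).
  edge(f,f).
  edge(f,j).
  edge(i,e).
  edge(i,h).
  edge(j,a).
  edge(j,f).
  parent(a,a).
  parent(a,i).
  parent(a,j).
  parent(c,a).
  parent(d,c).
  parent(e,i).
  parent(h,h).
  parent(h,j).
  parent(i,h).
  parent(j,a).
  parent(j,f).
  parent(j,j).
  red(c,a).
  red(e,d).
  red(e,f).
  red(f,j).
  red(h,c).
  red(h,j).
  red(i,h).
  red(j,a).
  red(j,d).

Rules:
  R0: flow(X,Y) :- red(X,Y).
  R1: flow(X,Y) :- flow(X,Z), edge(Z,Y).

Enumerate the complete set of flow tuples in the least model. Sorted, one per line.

flow(c,a)
flow(c,d)
flow(e,a)
flow(e,c)
flow(e,d)
flow(e,e)
flow(e,f)
flow(e,h)
flow(e,i)
flow(e,j)
flow(f,a)
flow(f,c)
flow(f,d)
flow(f,e)
flow(f,f)
flow(f,h)
flow(f,i)
flow(f,j)
flow(h,a)
flow(h,c)
flow(h,d)
flow(h,e)
flow(h,f)
flow(h,h)
flow(h,i)
flow(h,j)
flow(i,h)
flow(j,a)
flow(j,d)

round 1: derive flow(c,a) via R0 from red(c,a)
round 1: derive flow(e,d) via R0 from red(e,d)
round 1: derive flow(e,f) via R0 from red(e,f)
round 1: derive flow(f,j) via R0 from red(f,j)
round 1: derive flow(h,c) via R0 from red(h,c)
round 1: derive flow(h,j) via R0 from red(h,j)
round 1: derive flow(i,h) via R0 from red(i,h)
round 1: derive flow(j,a) via R0 from red(j,a)
round 1: derive flow(j,d) via R0 from red(j,d)
round 2: derive flow(c,d) via R1 from flow(c,a), edge(a,d)
round 2: derive flow(e,c) via R1 from flow(e,f), edge(f,c)
round 2: derive flow(e,j) via R1 from flow(e,f), edge(f,j)
round 2: derive flow(f,a) via R1 from flow(f,j), edge(j,a)
round 2: derive flow(f,f) via R1 from flow(f,j), edge(j,f)
round 2: derive flow(h,a) via R1 from flow(h,j), edge(j,a)
round 2: derive flow(h,d) via R1 from flow(h,c), edge(c,d)
round 2: derive flow(h,f) via R1 from flow(h,j), edge(j,f)
round 2: derive flow(h,i) via R1 from flow(h,c), edge(c,i)
round 3: derive flow(e,a) via R1 from flow(e,j), edge(j,a)
round 3: derive flow(e,i) via R1 from flow(e,c), edge(c,i)
round 3: derive flow(f,c) via R1 from flow(f,f), edge(f,c)
round 3: derive flow(f,d) via R1 from flow(f,a), edge(a,d)
round 3: derive flow(h,e) via R1 from flow(h,i), edge(i,e)
round 3: derive flow(h,h) via R1 from flow(h,i), edge(i,h)
round 4: derive flow(e,e) via R1 from flow(e,i), edge(i,e)
round 4: derive flow(e,h) via R1 from flow(e,i), edge(i,h)
round 4: derive flow(f,i) via R1 from flow(f,c), edge(c,i)
round 5: derive flow(f,e) via R1 from flow(f,i), edge(i,e)
round 5: derive flow(f,h) via R1 from flow(f,i), edge(i,h)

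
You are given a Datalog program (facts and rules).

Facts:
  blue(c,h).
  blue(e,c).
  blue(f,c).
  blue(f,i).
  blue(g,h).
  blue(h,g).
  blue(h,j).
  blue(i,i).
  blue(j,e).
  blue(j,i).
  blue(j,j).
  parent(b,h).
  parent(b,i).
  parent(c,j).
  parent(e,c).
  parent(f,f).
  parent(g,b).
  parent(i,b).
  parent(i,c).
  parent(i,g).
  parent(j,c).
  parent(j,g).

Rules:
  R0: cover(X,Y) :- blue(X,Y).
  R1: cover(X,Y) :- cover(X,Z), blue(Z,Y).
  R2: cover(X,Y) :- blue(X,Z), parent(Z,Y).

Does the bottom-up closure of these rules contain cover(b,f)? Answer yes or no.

round 1: derive cover(c,h) via R0 from blue(c,h)
round 1: derive cover(e,c) via R0 from blue(e,c)
round 1: derive cover(f,c) via R0 from blue(f,c)
round 1: derive cover(f,i) via R0 from blue(f,i)
round 1: derive cover(g,h) via R0 from blue(g,h)
round 1: derive cover(h,g) via R0 from blue(h,g)
round 1: derive cover(h,j) via R0 from blue(h,j)
round 1: derive cover(i,i) via R0 from blue(i,i)
round 1: derive cover(j,e) via R0 from blue(j,e)
round 1: derive cover(j,i) via R0 from blue(j,i)
round 1: derive cover(j,j) via R0 from blue(j,j)
round 1: derive cover(e,j) via R2 from blue(e,c), parent(c,j)
round 1: derive cover(f,b) via R2 from blue(f,i), parent(i,b)
round 1: derive cover(f,g) via R2 from blue(f,i), parent(i,g)
round 1: derive cover(f,j) via R2 from blue(f,c), parent(c,j)
round 1: derive cover(h,b) via R2 from blue(h,g), parent(g,b)
round 1: derive cover(h,c) via R2 from blue(h,j), parent(j,c)
round 1: derive cover(i,b) via R2 from blue(i,i), parent(i,b)
round 1: derive cover(i,c) via R2 from blue(i,i), parent(i,c)
round 1: derive cover(i,g) via R2 from blue(i,i), parent(i,g)
round 1: derive cover(j,b) via R2 from blue(j,i), parent(i,b)
round 1: derive cover(j,c) via R2 from blue(j,e), parent(e,c)
round 1: derive cover(j,g) via R2 from blue(j,i), parent(i,g)
round 2: derive cover(c,g) via R1 from cover(c,h), blue(h,g)
round 2: derive cover(c,j) via R1 from cover(c,h), blue(h,j)
round 2: derive cover(e,e) via R1 from cover(e,j), blue(j,e)
round 2: derive cover(e,h) via R1 from cover(e,c), blue(c,h)
round 2: derive cover(e,i) via R1 from cover(e,j), blue(j,i)
round 2: derive cover(f,e) via R1 from cover(f,j), blue(j,e)
round 2: derive cover(f,h) via R1 from cover(f,c), blue(c,h)
round 2: derive cover(g,g) via R1 from cover(g,h), blue(h,g)
round 2: derive cover(g,j) via R1 from cover(g,h), blue(h,j)
round 2: derive cover(h,e) via R1 from cover(h,j), blue(j,e)
round 2: derive cover(h,h) via R1 from cover(h,c), blue(c,h)
round 2: derive cover(h,i) via R1 from cover(h,j), blue(j,i)
round 2: derive cover(i,h) via R1 from cover(i,c), blue(c,h)
round 2: derive cover(j,h) via R1 from cover(j,c), blue(c,h)
round 3: derive cover(c,e) via R1 from cover(c,j), blue(j,e)
round 3: derive cover(c,i) via R1 from cover(c,j), blue(j,i)
round 3: derive cover(e,g) via R1 from cover(e,h), blue(h,g)
round 3: derive cover(g,e) via R1 from cover(g,j), blue(j,e)
round 3: derive cover(g,i) via R1 from cover(g,j), blue(j,i)
round 3: derive cover(i,j) via R1 from cover(i,h), blue(h,j)
round 4: derive cover(c,c) via R1 from cover(c,e), blue(e,c)
round 4: derive cover(g,c) via R1 from cover(g,e), blue(e,c)
round 4: derive cover(i,e) via R1 from cover(i,j), blue(j,e)

no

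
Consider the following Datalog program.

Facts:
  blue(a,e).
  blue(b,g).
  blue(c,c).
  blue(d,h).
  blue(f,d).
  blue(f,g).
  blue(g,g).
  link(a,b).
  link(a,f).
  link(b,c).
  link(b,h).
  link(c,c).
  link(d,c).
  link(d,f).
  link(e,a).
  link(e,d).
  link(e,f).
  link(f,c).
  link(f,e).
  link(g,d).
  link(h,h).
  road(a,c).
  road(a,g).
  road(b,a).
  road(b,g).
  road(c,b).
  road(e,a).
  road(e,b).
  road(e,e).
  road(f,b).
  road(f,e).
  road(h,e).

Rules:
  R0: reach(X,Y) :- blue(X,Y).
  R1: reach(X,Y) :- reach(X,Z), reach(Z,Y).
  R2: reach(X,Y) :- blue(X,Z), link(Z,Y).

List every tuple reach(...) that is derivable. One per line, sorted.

reach(a,a)
reach(a,c)
reach(a,d)
reach(a,e)
reach(a,f)
reach(a,g)
reach(a,h)
reach(b,d)
reach(b,g)
reach(b,h)
reach(c,c)
reach(d,h)
reach(f,c)
reach(f,d)
reach(f,f)
reach(f,g)
reach(f,h)
reach(g,d)
reach(g,g)
reach(g,h)

round 1: derive reach(a,e) via R0 from blue(a,e)
round 1: derive reach(b,g) via R0 from blue(b,g)
round 1: derive reach(c,c) via R0 from blue(c,c)
round 1: derive reach(d,h) via R0 from blue(d,h)
round 1: derive reach(f,d) via R0 from blue(f,d)
round 1: derive reach(f,g) via R0 from blue(f,g)
round 1: derive reach(g,g) via R0 from blue(g,g)
round 1: derive reach(a,a) via R2 from blue(a,e), link(e,a)
round 1: derive reach(a,d) via R2 from blue(a,e), link(e,d)
round 1: derive reach(a,f) via R2 from blue(a,e), link(e,f)
round 1: derive reach(b,d) via R2 from blue(b,g), link(g,d)
round 1: derive reach(f,c) via R2 from blue(f,d), link(d,c)
round 1: derive reach(f,f) via R2 from blue(f,d), link(d,f)
round 1: derive reach(g,d) via R2 from blue(g,g), link(g,d)
round 2: derive reach(a,c) via R1 from reach(a,f), reach(f,c)
round 2: derive reach(a,g) via R1 from reach(a,f), reach(f,g)
round 2: derive reach(a,h) via R1 from reach(a,d), reach(d,h)
round 2: derive reach(b,h) via R1 from reach(b,d), reach(d,h)
round 2: derive reach(f,h) via R1 from reach(f,d), reach(d,h)
round 2: derive reach(g,h) via R1 from reach(g,d), reach(d,h)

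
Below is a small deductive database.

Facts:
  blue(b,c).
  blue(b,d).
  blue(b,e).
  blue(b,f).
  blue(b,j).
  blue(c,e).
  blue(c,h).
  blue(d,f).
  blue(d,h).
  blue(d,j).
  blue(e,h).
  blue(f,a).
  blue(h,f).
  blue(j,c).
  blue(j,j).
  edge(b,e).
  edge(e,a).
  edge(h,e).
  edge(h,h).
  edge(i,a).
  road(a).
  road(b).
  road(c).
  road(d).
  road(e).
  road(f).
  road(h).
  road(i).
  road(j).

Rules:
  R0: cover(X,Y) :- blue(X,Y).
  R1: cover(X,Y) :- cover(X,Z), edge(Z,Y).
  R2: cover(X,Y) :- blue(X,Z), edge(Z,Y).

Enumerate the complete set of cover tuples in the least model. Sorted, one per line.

cover(b,a)
cover(b,c)
cover(b,d)
cover(b,e)
cover(b,f)
cover(b,j)
cover(c,a)
cover(c,e)
cover(c,h)
cover(d,a)
cover(d,e)
cover(d,f)
cover(d,h)
cover(d,j)
cover(e,a)
cover(e,e)
cover(e,h)
cover(f,a)
cover(h,f)
cover(j,c)
cover(j,j)

round 1: derive cover(b,c) via R0 from blue(b,c)
round 1: derive cover(b,d) via R0 from blue(b,d)
round 1: derive cover(b,e) via R0 from blue(b,e)
round 1: derive cover(b,f) via R0 from blue(b,f)
round 1: derive cover(b,j) via R0 from blue(b,j)
round 1: derive cover(c,e) via R0 from blue(c,e)
round 1: derive cover(c,h) via R0 from blue(c,h)
round 1: derive cover(d,f) via R0 from blue(d,f)
round 1: derive cover(d,h) via R0 from blue(d,h)
round 1: derive cover(d,j) via R0 from blue(d,j)
round 1: derive cover(e,h) via R0 from blue(e,h)
round 1: derive cover(f,a) via R0 from blue(f,a)
round 1: derive cover(h,f) via R0 from blue(h,f)
round 1: derive cover(j,c) via R0 from blue(j,c)
round 1: derive cover(j,j) via R0 from blue(j,j)
round 1: derive cover(b,a) via R2 from blue(b,e), edge(e,a)
round 1: derive cover(c,a) via R2 from blue(c,e), edge(e,a)
round 1: derive cover(d,e) via R2 from blue(d,h), edge(h,e)
round 1: derive cover(e,e) via R2 from blue(e,h), edge(h,e)
round 2: derive cover(d,a) via R1 from cover(d,e), edge(e,a)
round 2: derive cover(e,a) via R1 from cover(e,e), edge(e,a)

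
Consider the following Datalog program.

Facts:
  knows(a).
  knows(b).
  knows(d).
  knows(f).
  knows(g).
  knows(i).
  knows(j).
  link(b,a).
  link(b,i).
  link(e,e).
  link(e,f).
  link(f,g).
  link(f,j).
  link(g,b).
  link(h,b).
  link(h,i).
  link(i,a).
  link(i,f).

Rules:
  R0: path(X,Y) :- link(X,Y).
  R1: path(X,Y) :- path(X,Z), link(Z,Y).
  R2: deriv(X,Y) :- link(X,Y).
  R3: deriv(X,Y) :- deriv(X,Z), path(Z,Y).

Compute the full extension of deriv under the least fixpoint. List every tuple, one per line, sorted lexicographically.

round 1: derive path(b,a) via R0 from link(b,a)
round 1: derive path(b,i) via R0 from link(b,i)
round 1: derive path(e,e) via R0 from link(e,e)
round 1: derive path(e,f) via R0 from link(e,f)
round 1: derive path(f,g) via R0 from link(f,g)
round 1: derive path(f,j) via R0 from link(f,j)
round 1: derive path(g,b) via R0 from link(g,b)
round 1: derive path(h,b) via R0 from link(h,b)
round 1: derive path(h,i) via R0 from link(h,i)
round 1: derive path(i,a) via R0 from link(i,a)
round 1: derive path(i,f) via R0 from link(i,f)
round 1: derive deriv(b,a) via R2 from link(b,a)
round 1: derive deriv(b,i) via R2 from link(b,i)
round 1: derive deriv(e,e) via R2 from link(e,e)
round 1: derive deriv(e,f) via R2 from link(e,f)
round 1: derive deriv(f,g) via R2 from link(f,g)
round 1: derive deriv(f,j) via R2 from link(f,j)
round 1: derive deriv(g,b) via R2 from link(g,b)
round 1: derive deriv(h,b) via R2 from link(h,b)
round 1: derive deriv(h,i) via R2 from link(h,i)
round 1: derive deriv(i,a) via R2 from link(i,a)
round 1: derive deriv(i,f) via R2 from link(i,f)
round 2: derive path(b,f) via R1 from path(b,i), link(i,f)
round 2: derive path(e,g) via R1 from path(e,f), link(f,g)
round 2: derive path(e,j) via R1 from path(e,f), link(f,j)
round 2: derive path(f,b) via R1 from path(f,g), link(g,b)
round 2: derive path(g,a) via R1 from path(g,b), link(b,a)
round 2: derive path(g,i) via R1 from path(g,b), link(b,i)
round 2: derive path(h,a) via R1 from path(h,b), link(b,a)
round 2: derive path(h,f) via R1 from path(h,i), link(i,f)
round 2: derive path(i,g) via R1 from path(i,f), link(f,g)
round 2: derive path(i,j) via R1 from path(i,f), link(f,j)
round 2: derive deriv(b,f) via R3 from deriv(b,i), path(i,f)
round 2: derive deriv(e,g) via R3 from deriv(e,f), path(f,g)
round 2: derive deriv(e,j) via R3 from deriv(e,f), path(f,j)
round 2: derive deriv(f,b) via R3 from deriv(f,g), path(g,b)
round 2: derive deriv(g,a) via R3 from deriv(g,b), path(b,a)
round 2: derive deriv(g,i) via R3 from deriv(g,b), path(b,i)
round 2: derive deriv(h,a) via R3 from deriv(h,b), path(b,a)
round 2: derive deriv(h,f) via R3 from deriv(h,i), path(i,f)
round 2: derive deriv(i,g) via R3 from deriv(i,f), path(f,g)
round 2: derive deriv(i,j) via R3 from deriv(i,f), path(f,j)
round 3: derive path(b,g) via R1 from path(b,f), link(f,g)
round 3: derive path(b,j) via R1 from path(b,f), link(f,j)
round 3: derive path(e,b) via R1 from path(e,g), link(g,b)
round 3: derive path(f,a) via R1 from path(f,b), link(b,a)
round 3: derive path(f,i) via R1 from path(f,b), link(b,i)
round 3: derive path(g,f) via R1 from path(g,i), link(i,f)
round 3: derive path(h,g) via R1 from path(h,f), link(f,g)
round 3: derive path(h,j) via R1 from path(h,f), link(f,j)
round 3: derive path(i,b) via R1 from path(i,g), link(g,b)
round 3: derive deriv(b,b) via R3 from deriv(b,f), path(f,b)
round 3: derive deriv(b,g) via R3 from deriv(b,f), path(f,g)
round 3: derive deriv(b,j) via R3 from deriv(b,f), path(f,j)
round 3: derive deriv(e,a) via R3 from deriv(e,g), path(g,a)
round 3: derive deriv(e,b) via R3 from deriv(e,f), path(f,b)
round 3: derive deriv(e,i) via R3 from deriv(e,g), path(g,i)
round 3: derive deriv(f,a) via R3 from deriv(f,b), path(b,a)
round 3: derive deriv(f,f) via R3 from deriv(f,b), path(b,f)
round 3: derive deriv(f,i) via R3 from deriv(f,b), path(b,i)
round 3: derive deriv(g,f) via R3 from deriv(g,b), path(b,f)
round 3: derive deriv(g,g) via R3 from deriv(g,i), path(i,g)
round 3: derive deriv(g,j) via R3 from deriv(g,i), path(i,j)
round 3: derive deriv(h,g) via R3 from deriv(h,f), path(f,g)
round 3: derive deriv(h,j) via R3 from deriv(h,f), path(f,j)
round 3: derive deriv(i,b) via R3 from deriv(i,f), path(f,b)
round 3: derive deriv(i,i) via R3 from deriv(i,g), path(g,i)
round 4: derive path(b,b) via R1 from path(b,g), link(g,b)
round 4: derive path(e,a) via R1 from path(e,b), link(b,a)
round 4: derive path(e,i) via R1 from path(e,b), link(b,i)
round 4: derive path(f,f) via R1 from path(f,i), link(i,f)
round 4: derive path(g,g) via R1 from path(g,f), link(f,g)
round 4: derive path(g,j) via R1 from path(g,f), link(f,j)
round 4: derive path(i,i) via R1 from path(i,b), link(b,i)

deriv(b,a)
deriv(b,b)
deriv(b,f)
deriv(b,g)
deriv(b,i)
deriv(b,j)
deriv(e,a)
deriv(e,b)
deriv(e,e)
deriv(e,f)
deriv(e,g)
deriv(e,i)
deriv(e,j)
deriv(f,a)
deriv(f,b)
deriv(f,f)
deriv(f,g)
deriv(f,i)
deriv(f,j)
deriv(g,a)
deriv(g,b)
deriv(g,f)
deriv(g,g)
deriv(g,i)
deriv(g,j)
deriv(h,a)
deriv(h,b)
deriv(h,f)
deriv(h,g)
deriv(h,i)
deriv(h,j)
deriv(i,a)
deriv(i,b)
deriv(i,f)
deriv(i,g)
deriv(i,i)
deriv(i,j)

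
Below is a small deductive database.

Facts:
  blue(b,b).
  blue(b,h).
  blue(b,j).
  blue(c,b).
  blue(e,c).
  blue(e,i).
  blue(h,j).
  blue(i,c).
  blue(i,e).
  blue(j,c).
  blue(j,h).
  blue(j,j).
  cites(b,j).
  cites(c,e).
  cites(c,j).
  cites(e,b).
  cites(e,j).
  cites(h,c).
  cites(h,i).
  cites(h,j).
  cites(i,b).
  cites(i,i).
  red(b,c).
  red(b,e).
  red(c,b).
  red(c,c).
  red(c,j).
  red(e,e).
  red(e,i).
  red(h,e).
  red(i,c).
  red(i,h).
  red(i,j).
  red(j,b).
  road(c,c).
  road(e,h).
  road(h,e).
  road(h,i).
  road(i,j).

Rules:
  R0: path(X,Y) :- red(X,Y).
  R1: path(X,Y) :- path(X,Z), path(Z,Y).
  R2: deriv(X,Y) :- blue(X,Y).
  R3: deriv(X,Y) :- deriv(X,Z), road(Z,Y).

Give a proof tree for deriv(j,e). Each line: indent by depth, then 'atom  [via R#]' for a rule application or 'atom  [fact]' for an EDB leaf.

deriv(j,e)  [via R3]
  deriv(j,h)  [via R2]
    blue(j,h)  [fact]
  road(h,e)  [fact]

round 1: derive deriv(b,b) via R2 from blue(b,b)
round 1: derive deriv(b,h) via R2 from blue(b,h)
round 1: derive deriv(b,j) via R2 from blue(b,j)
round 1: derive deriv(c,b) via R2 from blue(c,b)
round 1: derive deriv(e,c) via R2 from blue(e,c)
round 1: derive deriv(e,i) via R2 from blue(e,i)
round 1: derive deriv(h,j) via R2 from blue(h,j)
round 1: derive deriv(i,c) via R2 from blue(i,c)
round 1: derive deriv(i,e) via R2 from blue(i,e)
round 1: derive deriv(j,c) via R2 from blue(j,c)
round 1: derive deriv(j,h) via R2 from blue(j,h)
round 1: derive deriv(j,j) via R2 from blue(j,j)
round 2: derive deriv(b,e) via R3 from deriv(b,h), road(h,e)
round 2: derive deriv(b,i) via R3 from deriv(b,h), road(h,i)
round 2: derive deriv(e,j) via R3 from deriv(e,i), road(i,j)
round 2: derive deriv(i,h) via R3 from deriv(i,e), road(e,h)
round 2: derive deriv(j,e) via R3 from deriv(j,h), road(h,e)
round 2: derive deriv(j,i) via R3 from deriv(j,h), road(h,i)
round 3: derive deriv(i,i) via R3 from deriv(i,h), road(h,i)
round 4: derive deriv(i,j) via R3 from deriv(i,i), road(i,j)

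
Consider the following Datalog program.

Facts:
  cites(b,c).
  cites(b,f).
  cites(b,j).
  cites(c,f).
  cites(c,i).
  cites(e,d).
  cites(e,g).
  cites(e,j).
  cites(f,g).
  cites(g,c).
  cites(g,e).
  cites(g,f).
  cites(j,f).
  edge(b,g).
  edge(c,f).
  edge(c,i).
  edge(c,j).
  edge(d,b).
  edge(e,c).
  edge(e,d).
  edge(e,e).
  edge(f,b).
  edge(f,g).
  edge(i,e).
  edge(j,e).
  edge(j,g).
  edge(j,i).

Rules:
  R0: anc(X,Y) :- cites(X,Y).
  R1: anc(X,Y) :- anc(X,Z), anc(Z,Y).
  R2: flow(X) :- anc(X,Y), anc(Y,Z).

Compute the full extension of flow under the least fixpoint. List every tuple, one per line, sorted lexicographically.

flow(b)
flow(c)
flow(e)
flow(f)
flow(g)
flow(j)

round 1: derive anc(b,c) via R0 from cites(b,c)
round 1: derive anc(b,f) via R0 from cites(b,f)
round 1: derive anc(b,j) via R0 from cites(b,j)
round 1: derive anc(c,f) via R0 from cites(c,f)
round 1: derive anc(c,i) via R0 from cites(c,i)
round 1: derive anc(e,d) via R0 from cites(e,d)
round 1: derive anc(e,g) via R0 from cites(e,g)
round 1: derive anc(e,j) via R0 from cites(e,j)
round 1: derive anc(f,g) via R0 from cites(f,g)
round 1: derive anc(g,c) via R0 from cites(g,c)
round 1: derive anc(g,e) via R0 from cites(g,e)
round 1: derive anc(g,f) via R0 from cites(g,f)
round 1: derive anc(j,f) via R0 from cites(j,f)
round 2: derive anc(b,g) via R1 from anc(b,f), anc(f,g)
round 2: derive anc(b,i) via R1 from anc(b,c), anc(c,i)
round 2: derive anc(c,g) via R1 from anc(c,f), anc(f,g)
round 2: derive anc(e,c) via R1 from anc(e,g), anc(g,c)
round 2: derive anc(e,e) via R1 from anc(e,g), anc(g,e)
round 2: derive anc(e,f) via R1 from anc(e,g), anc(g,f)
round 2: derive anc(f,c) via R1 from anc(f,g), anc(g,c)
round 2: derive anc(f,e) via R1 from anc(f,g), anc(g,e)
round 2: derive anc(f,f) via R1 from anc(f,g), anc(g,f)
round 2: derive anc(g,d) via R1 from anc(g,e), anc(e,d)
round 2: derive anc(g,g) via R1 from anc(g,e), anc(e,g)
round 2: derive anc(g,i) via R1 from anc(g,c), anc(c,i)
round 2: derive anc(g,j) via R1 from anc(g,e), anc(e,j)
round 2: derive anc(j,g) via R1 from anc(j,f), anc(f,g)
round 2: derive flow(b) via R2 from anc(b,c), anc(c,f)
round 2: derive flow(c) via R2 from anc(c,f), anc(f,g)
round 2: derive flow(e) via R2 from anc(e,g), anc(g,c)
round 2: derive flow(f) via R2 from anc(f,g), anc(g,c)
round 2: derive flow(g) via R2 from anc(g,c), anc(c,f)
round 2: derive flow(j) via R2 from anc(j,f), anc(f,g)
round 3: derive anc(b,d) via R1 from anc(b,g), anc(g,d)
round 3: derive anc(b,e) via R1 from anc(b,f), anc(f,e)
round 3: derive anc(c,c) via R1 from anc(c,f), anc(f,c)
round 3: derive anc(c,d) via R1 from anc(c,g), anc(g,d)
round 3: derive anc(c,e) via R1 from anc(c,f), anc(f,e)
round 3: derive anc(c,j) via R1 from anc(c,g), anc(g,j)
round 3: derive anc(e,i) via R1 from anc(e,c), anc(c,i)
round 3: derive anc(f,d) via R1 from anc(f,e), anc(e,d)
round 3: derive anc(f,i) via R1 from anc(f,c), anc(c,i)
round 3: derive anc(f,j) via R1 from anc(f,e), anc(e,j)
round 3: derive anc(j,c) via R1 from anc(j,f), anc(f,c)
round 3: derive anc(j,d) via R1 from anc(j,g), anc(g,d)
round 3: derive anc(j,e) via R1 from anc(j,f), anc(f,e)
round 3: derive anc(j,i) via R1 from anc(j,g), anc(g,i)
round 3: derive anc(j,j) via R1 from anc(j,g), anc(g,j)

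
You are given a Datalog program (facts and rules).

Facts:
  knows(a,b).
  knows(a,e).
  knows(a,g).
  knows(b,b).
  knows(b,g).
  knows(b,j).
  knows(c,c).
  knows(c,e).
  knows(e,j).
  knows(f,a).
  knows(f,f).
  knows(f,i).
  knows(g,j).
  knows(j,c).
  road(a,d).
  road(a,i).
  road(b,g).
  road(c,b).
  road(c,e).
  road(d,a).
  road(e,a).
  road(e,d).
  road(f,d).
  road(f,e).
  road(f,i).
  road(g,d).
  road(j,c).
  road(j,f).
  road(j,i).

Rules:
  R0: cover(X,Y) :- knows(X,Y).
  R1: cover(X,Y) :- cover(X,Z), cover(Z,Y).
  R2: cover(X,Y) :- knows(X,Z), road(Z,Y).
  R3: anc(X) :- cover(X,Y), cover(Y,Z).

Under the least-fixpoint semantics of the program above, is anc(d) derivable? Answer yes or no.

no

round 1: derive cover(a,b) via R0 from knows(a,b)
round 1: derive cover(a,e) via R0 from knows(a,e)
round 1: derive cover(a,g) via R0 from knows(a,g)
round 1: derive cover(b,b) via R0 from knows(b,b)
round 1: derive cover(b,g) via R0 from knows(b,g)
round 1: derive cover(b,j) via R0 from knows(b,j)
round 1: derive cover(c,c) via R0 from knows(c,c)
round 1: derive cover(c,e) via R0 from knows(c,e)
round 1: derive cover(e,j) via R0 from knows(e,j)
round 1: derive cover(f,a) via R0 from knows(f,a)
round 1: derive cover(f,f) via R0 from knows(f,f)
round 1: derive cover(f,i) via R0 from knows(f,i)
round 1: derive cover(g,j) via R0 from knows(g,j)
round 1: derive cover(j,c) via R0 from knows(j,c)
round 1: derive cover(a,a) via R2 from knows(a,e), road(e,a)
round 1: derive cover(a,d) via R2 from knows(a,e), road(e,d)
round 1: derive cover(b,c) via R2 from knows(b,j), road(j,c)
round 1: derive cover(b,d) via R2 from knows(b,g), road(g,d)
round 1: derive cover(b,f) via R2 from knows(b,j), road(j,f)
round 1: derive cover(b,i) via R2 from knows(b,j), road(j,i)
round 1: derive cover(c,a) via R2 from knows(c,e), road(e,a)
round 1: derive cover(c,b) via R2 from knows(c,c), road(c,b)
round 1: derive cover(c,d) via R2 from knows(c,e), road(e,d)
round 1: derive cover(e,c) via R2 from knows(e,j), road(j,c)
round 1: derive cover(e,f) via R2 from knows(e,j), road(j,f)
round 1: derive cover(e,i) via R2 from knows(e,j), road(j,i)
round 1: derive cover(f,d) via R2 from knows(f,a), road(a,d)
round 1: derive cover(f,e) via R2 from knows(f,f), road(f,e)
round 1: derive cover(g,c) via R2 from knows(g,j), road(j,c)
round 1: derive cover(g,f) via R2 from knows(g,j), road(j,f)
round 1: derive cover(g,i) via R2 from knows(g,j), road(j,i)
round 1: derive cover(j,b) via R2 from knows(j,c), road(c,b)
round 1: derive cover(j,e) via R2 from knows(j,c), road(c,e)
round 2: derive cover(a,c) via R1 from cover(a,b), cover(b,c)
round 2: derive cover(a,f) via R1 from cover(a,b), cover(b,f)
round 2: derive cover(a,i) via R1 from cover(a,b), cover(b,i)
round 2: derive cover(a,j) via R1 from cover(a,b), cover(b,j)
round 2: derive cover(b,a) via R1 from cover(b,c), cover(c,a)
round 2: derive cover(b,e) via R1 from cover(b,c), cover(c,e)
round 2: derive cover(c,f) via R1 from cover(c,b), cover(b,f)
round 2: derive cover(c,g) via R1 from cover(c,a), cover(a,g)
round 2: derive cover(c,i) via R1 from cover(c,b), cover(b,i)
round 2: derive cover(c,j) via R1 from cover(c,b), cover(b,j)
round 2: derive cover(e,a) via R1 from cover(e,c), cover(c,a)
round 2: derive cover(e,b) via R1 from cover(e,c), cover(c,b)
round 2: derive cover(e,d) via R1 from cover(e,c), cover(c,d)
round 2: derive cover(e,e) via R1 from cover(e,c), cover(c,e)
round 2: derive cover(f,b) via R1 from cover(f,a), cover(a,b)
round 2: derive cover(f,c) via R1 from cover(f,e), cover(e,c)
round 2: derive cover(f,g) via R1 from cover(f,a), cover(a,g)
round 2: derive cover(f,j) via R1 from cover(f,e), cover(e,j)
round 2: derive cover(g,a) via R1 from cover(g,c), cover(c,a)
round 2: derive cover(g,b) via R1 from cover(g,c), cover(c,b)
round 2: derive cover(g,d) via R1 from cover(g,c), cover(c,d)
round 2: derive cover(g,e) via R1 from cover(g,c), cover(c,e)
round 2: derive cover(j,a) via R1 from cover(j,c), cover(c,a)
round 2: derive cover(j,d) via R1 from cover(j,b), cover(b,d)
round 2: derive cover(j,f) via R1 from cover(j,b), cover(b,f)
round 2: derive cover(j,g) via R1 from cover(j,b), cover(b,g)
round 2: derive cover(j,i) via R1 from cover(j,b), cover(b,i)
round 2: derive cover(j,j) via R1 from cover(j,b), cover(b,j)
round 2: derive anc(a) via R3 from cover(a,a), cover(a,a)
round 2: derive anc(b) via R3 from cover(b,b), cover(b,b)
round 2: derive anc(c) via R3 from cover(c,a), cover(a,a)
round 2: derive anc(e) via R3 from cover(e,c), cover(c,a)
round 2: derive anc(f) via R3 from cover(f,a), cover(a,a)
round 2: derive anc(g) via R3 from cover(g,c), cover(c,a)
round 2: derive anc(j) via R3 from cover(j,b), cover(b,b)
round 3: derive cover(e,g) via R1 from cover(e,a), cover(a,g)
round 3: derive cover(g,g) via R1 from cover(g,a), cover(a,g)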